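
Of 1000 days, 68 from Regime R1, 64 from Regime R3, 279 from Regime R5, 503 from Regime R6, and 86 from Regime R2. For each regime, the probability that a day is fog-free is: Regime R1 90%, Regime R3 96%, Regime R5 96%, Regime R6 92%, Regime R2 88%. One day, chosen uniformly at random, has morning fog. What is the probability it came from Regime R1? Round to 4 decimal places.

0.0957

Taking complements, P(fog | each) = Regime R1 0.1, Regime R3 0.04, Regime R5 0.04, Regime R6 0.08, Regime R2 0.12.
Unnormalized posteriors (prior × likelihood):
  Regime R1: 0.068 × 0.1 = 0.0068
  Regime R3: 0.064 × 0.04 = 0.00256
  Regime R5: 0.279 × 0.04 = 0.01116
  Regime R6: 0.503 × 0.08 = 0.04024
  Regime R2: 0.086 × 0.12 = 0.01032
Sum = 0.07108.
P(Regime R1 | evidence) = 0.0068 / 0.07108 ≈ 0.0957.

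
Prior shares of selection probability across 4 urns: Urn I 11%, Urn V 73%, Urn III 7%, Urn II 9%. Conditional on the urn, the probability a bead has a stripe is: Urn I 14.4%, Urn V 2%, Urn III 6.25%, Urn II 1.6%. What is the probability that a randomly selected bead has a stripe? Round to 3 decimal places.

Compute prior × likelihood for every hypothesis:
  Urn I: 0.11 × 0.144 = 0.01584
  Urn V: 0.73 × 0.02 = 0.0146
  Urn III: 0.07 × 0.0625 = 0.004375
  Urn II: 0.09 × 0.016 = 0.00144
P(striped) = 0.01584 + 0.0146 + 0.004375 + 0.00144 = 0.036255 → 0.036.

0.036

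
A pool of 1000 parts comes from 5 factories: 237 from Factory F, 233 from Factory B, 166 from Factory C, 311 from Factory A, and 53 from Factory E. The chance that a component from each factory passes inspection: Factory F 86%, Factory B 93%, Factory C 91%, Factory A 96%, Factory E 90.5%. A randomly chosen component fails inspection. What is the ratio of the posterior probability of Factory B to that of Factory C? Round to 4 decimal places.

1.0917

Taking complements, P(nonconforming | each) = Factory F 0.14, Factory B 0.07, Factory C 0.09, Factory A 0.04, Factory E 0.095.
By Bayes' rule, posterior ∝ prior × likelihood:
  Factory F: 0.237 × 0.14 = 0.03318
  Factory B: 0.233 × 0.07 = 0.01631
  Factory C: 0.166 × 0.09 = 0.01494
  Factory A: 0.311 × 0.04 = 0.01244
  Factory E: 0.053 × 0.095 = 0.005035
Sum = 0.081905.
The ratio is 0.01631 / 0.01494 (the normalizer cancels) = 1.0917.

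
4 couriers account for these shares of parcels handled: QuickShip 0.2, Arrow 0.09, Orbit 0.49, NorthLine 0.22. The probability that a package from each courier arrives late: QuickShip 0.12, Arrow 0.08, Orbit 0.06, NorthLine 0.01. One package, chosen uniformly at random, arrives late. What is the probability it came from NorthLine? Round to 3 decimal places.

0.035

Unnormalized posteriors (prior × likelihood):
  QuickShip: 0.2 × 0.12 = 0.024
  Arrow: 0.09 × 0.08 = 0.0072
  Orbit: 0.49 × 0.06 = 0.0294
  NorthLine: 0.22 × 0.01 = 0.0022
Normalizing constant = 0.0628.
P(NorthLine | evidence) = 0.0022 / 0.0628 ≈ 0.035.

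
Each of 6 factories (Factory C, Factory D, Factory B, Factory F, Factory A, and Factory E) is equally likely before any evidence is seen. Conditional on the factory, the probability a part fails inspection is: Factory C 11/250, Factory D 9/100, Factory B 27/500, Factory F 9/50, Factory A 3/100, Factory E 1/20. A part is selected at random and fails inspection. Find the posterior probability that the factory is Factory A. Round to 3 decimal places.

0.067

With a uniform prior (1/6 each), posterior ∝ likelihood:
  Factory C: 0.044
  Factory D: 0.09
  Factory B: 0.054
  Factory F: 0.18
  Factory A: 0.03
  Factory E: 0.05
Normalizing constant = 0.448.
P(Factory A | evidence) = 0.03 / 0.448 ≈ 0.067.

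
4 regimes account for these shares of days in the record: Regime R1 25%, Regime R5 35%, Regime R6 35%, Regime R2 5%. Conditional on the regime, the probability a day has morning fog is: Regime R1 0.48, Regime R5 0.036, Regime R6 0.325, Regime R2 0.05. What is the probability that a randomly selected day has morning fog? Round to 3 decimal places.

0.249

Compute prior × likelihood for every hypothesis:
  Regime R1: 0.25 × 0.48 = 0.12
  Regime R5: 0.35 × 0.036 = 0.0126
  Regime R6: 0.35 × 0.325 = 0.11375
  Regime R2: 0.05 × 0.05 = 0.0025
P(fog) = 0.12 + 0.0126 + 0.11375 + 0.0025 = 0.24885 → 0.249.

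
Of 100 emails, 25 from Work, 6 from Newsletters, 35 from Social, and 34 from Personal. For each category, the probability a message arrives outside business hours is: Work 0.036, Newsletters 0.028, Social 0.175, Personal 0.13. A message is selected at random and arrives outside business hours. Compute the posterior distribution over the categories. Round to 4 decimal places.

Work 0.0775, Newsletters 0.0145, Social 0.5274, Personal 0.3806

Compute prior × likelihood for every hypothesis:
  Work: 0.25 × 0.036 = 0.009
  Newsletters: 0.06 × 0.028 = 0.00168
  Social: 0.35 × 0.175 = 0.06125
  Personal: 0.34 × 0.13 = 0.0442
Sum = 0.11613.
P(Work | off-hours) = 0.009/0.11613 ≈ 0.0775
P(Newsletters | off-hours) = 0.00168/0.11613 ≈ 0.0145
P(Social | off-hours) = 0.06125/0.11613 ≈ 0.5274
P(Personal | off-hours) = 0.0442/0.11613 ≈ 0.3806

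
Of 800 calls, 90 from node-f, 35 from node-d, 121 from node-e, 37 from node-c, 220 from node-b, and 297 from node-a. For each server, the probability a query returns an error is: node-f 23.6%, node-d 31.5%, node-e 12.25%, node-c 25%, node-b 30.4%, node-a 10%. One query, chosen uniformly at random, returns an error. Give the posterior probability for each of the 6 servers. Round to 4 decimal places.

Compute prior × likelihood for every hypothesis:
  node-f: 0.1125 × 0.236 = 0.02655
  node-d: 0.04375 × 0.315 = 0.01378125
  node-e: 0.15125 × 0.1225 = 0.018528125
  node-c: 0.04625 × 0.25 = 0.0115625
  node-b: 0.275 × 0.304 = 0.0836
  node-a: 0.37125 × 0.1 = 0.037125
Normalizing constant = 0.191146875.
P(node-f | error) = 0.02655/0.191146875 ≈ 0.1389
P(node-d | error) = 0.01378125/0.191146875 ≈ 0.0721
P(node-e | error) = 0.018528125/0.191146875 ≈ 0.0969
P(node-c | error) = 0.0115625/0.191146875 ≈ 0.0605
P(node-b | error) = 0.0836/0.191146875 ≈ 0.4374
P(node-a | error) = 0.037125/0.191146875 ≈ 0.1942

node-f 0.1389, node-d 0.0721, node-e 0.0969, node-c 0.0605, node-b 0.4374, node-a 0.1942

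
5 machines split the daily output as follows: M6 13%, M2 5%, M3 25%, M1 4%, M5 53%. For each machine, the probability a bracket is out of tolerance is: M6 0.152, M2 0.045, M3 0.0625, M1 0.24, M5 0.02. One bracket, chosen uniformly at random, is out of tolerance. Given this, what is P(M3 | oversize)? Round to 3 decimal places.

Unnormalized posteriors (prior × likelihood):
  M6: 0.13 × 0.152 = 0.01976
  M2: 0.05 × 0.045 = 0.00225
  M3: 0.25 × 0.0625 = 0.015625
  M1: 0.04 × 0.24 = 0.0096
  M5: 0.53 × 0.02 = 0.0106
Total = 0.057835.
P(M3 | evidence) = 0.015625 / 0.057835 ≈ 0.270.

0.270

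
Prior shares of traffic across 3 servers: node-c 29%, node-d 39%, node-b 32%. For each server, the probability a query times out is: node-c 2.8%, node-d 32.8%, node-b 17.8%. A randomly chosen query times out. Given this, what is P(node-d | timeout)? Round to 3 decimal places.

Compute prior × likelihood for every hypothesis:
  node-c: 0.29 × 0.028 = 0.00812
  node-d: 0.39 × 0.328 = 0.12792
  node-b: 0.32 × 0.178 = 0.05696
Sum = 0.193.
P(node-d | evidence) = 0.12792 / 0.193 ≈ 0.663.

0.663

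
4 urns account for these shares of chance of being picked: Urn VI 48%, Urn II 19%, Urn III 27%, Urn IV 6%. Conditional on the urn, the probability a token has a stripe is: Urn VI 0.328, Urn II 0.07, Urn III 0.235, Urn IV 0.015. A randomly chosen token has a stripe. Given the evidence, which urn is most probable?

Compute prior × likelihood for every hypothesis:
  Urn VI: 0.48 × 0.328 = 0.15744
  Urn II: 0.19 × 0.07 = 0.0133
  Urn III: 0.27 × 0.235 = 0.06345
  Urn IV: 0.06 × 0.015 = 0.0009
Normalizing constant = 0.23509.
Largest term belongs to Urn VI, so Urn VI is most probable.

Urn VI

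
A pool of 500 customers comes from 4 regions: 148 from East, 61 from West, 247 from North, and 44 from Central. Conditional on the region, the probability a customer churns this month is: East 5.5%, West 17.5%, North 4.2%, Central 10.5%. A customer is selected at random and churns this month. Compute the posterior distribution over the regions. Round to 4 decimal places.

Unnormalized posteriors (prior × likelihood):
  East: 0.296 × 0.055 = 0.01628
  West: 0.122 × 0.175 = 0.02135
  North: 0.494 × 0.042 = 0.020748
  Central: 0.088 × 0.105 = 0.00924
Total = 0.067618.
P(East | churn) = 0.01628/0.067618 ≈ 0.2408
P(West | churn) = 0.02135/0.067618 ≈ 0.3157
P(North | churn) = 0.020748/0.067618 ≈ 0.3068
P(Central | churn) = 0.00924/0.067618 ≈ 0.1367

East 0.2408, West 0.3157, North 0.3068, Central 0.1367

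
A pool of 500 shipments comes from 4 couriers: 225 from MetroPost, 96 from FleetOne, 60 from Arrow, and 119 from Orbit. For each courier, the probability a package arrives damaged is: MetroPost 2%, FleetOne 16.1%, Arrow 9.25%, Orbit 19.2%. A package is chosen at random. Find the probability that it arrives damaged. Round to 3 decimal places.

0.097

By Bayes' rule, posterior ∝ prior × likelihood:
  MetroPost: 0.45 × 0.02 = 0.009
  FleetOne: 0.192 × 0.161 = 0.030912
  Arrow: 0.12 × 0.0925 = 0.0111
  Orbit: 0.238 × 0.192 = 0.045696
P(damaged) = 0.009 + 0.030912 + 0.0111 + 0.045696 = 0.096708 → 0.097.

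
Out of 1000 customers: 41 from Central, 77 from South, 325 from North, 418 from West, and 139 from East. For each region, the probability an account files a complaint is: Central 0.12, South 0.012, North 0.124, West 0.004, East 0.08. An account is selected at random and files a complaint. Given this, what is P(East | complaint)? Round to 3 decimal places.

Unnormalized posteriors (prior × likelihood):
  Central: 0.041 × 0.12 = 0.00492
  South: 0.077 × 0.012 = 0.000924
  North: 0.325 × 0.124 = 0.0403
  West: 0.418 × 0.004 = 0.001672
  East: 0.139 × 0.08 = 0.01112
Sum = 0.058936.
P(East | evidence) = 0.01112 / 0.058936 ≈ 0.189.

0.189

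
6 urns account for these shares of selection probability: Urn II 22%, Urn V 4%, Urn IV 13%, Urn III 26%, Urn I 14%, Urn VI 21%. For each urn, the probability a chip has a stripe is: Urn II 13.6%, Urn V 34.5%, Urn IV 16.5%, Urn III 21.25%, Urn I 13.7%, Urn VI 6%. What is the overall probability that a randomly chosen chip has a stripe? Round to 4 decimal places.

Unnormalized posteriors (prior × likelihood):
  Urn II: 0.22 × 0.136 = 0.02992
  Urn V: 0.04 × 0.345 = 0.0138
  Urn IV: 0.13 × 0.165 = 0.02145
  Urn III: 0.26 × 0.2125 = 0.05525
  Urn I: 0.14 × 0.137 = 0.01918
  Urn VI: 0.21 × 0.06 = 0.0126
P(striped) = 0.02992 + 0.0138 + 0.02145 + 0.05525 + 0.01918 + 0.0126 = 0.1522 → 0.1522.

0.1522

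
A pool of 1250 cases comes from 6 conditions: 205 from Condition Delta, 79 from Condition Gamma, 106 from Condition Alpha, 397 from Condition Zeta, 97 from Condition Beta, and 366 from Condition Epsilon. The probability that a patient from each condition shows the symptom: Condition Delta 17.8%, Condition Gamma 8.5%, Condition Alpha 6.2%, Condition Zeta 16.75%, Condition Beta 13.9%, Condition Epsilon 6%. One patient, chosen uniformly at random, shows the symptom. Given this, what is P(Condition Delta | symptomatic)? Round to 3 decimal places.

Prior × likelihood for each hypothesis:
  Condition Delta: 0.164 × 0.178 = 0.029192
  Condition Gamma: 0.0632 × 0.085 = 0.005372
  Condition Alpha: 0.0848 × 0.062 = 0.0052576
  Condition Zeta: 0.3176 × 0.1675 = 0.053198
  Condition Beta: 0.0776 × 0.139 = 0.0107864
  Condition Epsilon: 0.2928 × 0.06 = 0.017568
Total = 0.121374.
P(Condition Delta | evidence) = 0.029192 / 0.121374 ≈ 0.241.

0.241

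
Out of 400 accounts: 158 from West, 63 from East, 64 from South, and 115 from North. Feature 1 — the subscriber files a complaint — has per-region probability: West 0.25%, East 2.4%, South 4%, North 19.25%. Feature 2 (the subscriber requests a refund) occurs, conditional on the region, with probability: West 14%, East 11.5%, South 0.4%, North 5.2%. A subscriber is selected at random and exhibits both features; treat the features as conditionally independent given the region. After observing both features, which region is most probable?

North

Unnormalized posteriors (prior × likelihood):
  West: 0.395 × 0.0025 × 0.14 = 0.00013825
  East: 0.1575 × 0.024 × 0.115 = 0.0004347
  South: 0.16 × 0.04 × 0.004 = 0.0000256
  North: 0.2875 × 0.1925 × 0.052 = 0.002877875
Sum = 0.003476425.
Largest term belongs to North, so North is most probable.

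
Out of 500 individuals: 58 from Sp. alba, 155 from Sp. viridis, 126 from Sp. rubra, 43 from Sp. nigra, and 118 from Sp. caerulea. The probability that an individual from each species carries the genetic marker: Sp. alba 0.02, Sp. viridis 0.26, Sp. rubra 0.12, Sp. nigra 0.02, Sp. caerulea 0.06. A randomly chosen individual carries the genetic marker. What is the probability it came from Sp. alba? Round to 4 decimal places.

0.0180

Unnormalized posteriors (prior × likelihood):
  Sp. alba: 0.116 × 0.02 = 0.00232
  Sp. viridis: 0.31 × 0.26 = 0.0806
  Sp. rubra: 0.252 × 0.12 = 0.03024
  Sp. nigra: 0.086 × 0.02 = 0.00172
  Sp. caerulea: 0.236 × 0.06 = 0.01416
Total = 0.12904.
P(Sp. alba | evidence) = 0.00232 / 0.12904 ≈ 0.0180.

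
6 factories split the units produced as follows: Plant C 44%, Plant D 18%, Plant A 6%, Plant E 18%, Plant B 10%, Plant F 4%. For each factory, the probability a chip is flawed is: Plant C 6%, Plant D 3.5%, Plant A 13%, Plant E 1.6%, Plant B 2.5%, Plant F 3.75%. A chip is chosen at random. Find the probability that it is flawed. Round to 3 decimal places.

0.047

Prior × likelihood for each hypothesis:
  Plant C: 0.44 × 0.06 = 0.0264
  Plant D: 0.18 × 0.035 = 0.0063
  Plant A: 0.06 × 0.13 = 0.0078
  Plant E: 0.18 × 0.016 = 0.00288
  Plant B: 0.1 × 0.025 = 0.0025
  Plant F: 0.04 × 0.0375 = 0.0015
P(flawed) = 0.0264 + 0.0063 + 0.0078 + 0.00288 + 0.0025 + 0.0015 = 0.04738 → 0.047.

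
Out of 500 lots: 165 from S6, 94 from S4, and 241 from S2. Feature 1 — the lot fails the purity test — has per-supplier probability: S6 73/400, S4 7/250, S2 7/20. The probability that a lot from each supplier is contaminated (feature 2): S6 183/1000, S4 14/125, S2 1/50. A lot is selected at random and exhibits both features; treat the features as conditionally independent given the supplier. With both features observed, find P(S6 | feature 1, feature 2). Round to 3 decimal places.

Unnormalized posteriors (prior × likelihood):
  S6: 0.33 × 0.1825 × 0.183 = 0.011021175
  S4: 0.188 × 0.028 × 0.112 = 0.000589568
  S2: 0.482 × 0.35 × 0.02 = 0.003374
Normalizing constant = 0.014984743.
P(S6 | evidence) = 0.011021175 / 0.014984743 ≈ 0.735.

0.735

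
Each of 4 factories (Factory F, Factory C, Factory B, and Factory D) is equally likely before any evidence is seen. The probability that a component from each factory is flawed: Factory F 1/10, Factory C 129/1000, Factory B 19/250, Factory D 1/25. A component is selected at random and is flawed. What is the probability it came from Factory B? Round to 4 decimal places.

0.2203

Since the prior is uniform, the posterior is proportional to the likelihood:
  Factory F: 0.1
  Factory C: 0.129
  Factory B: 0.076
  Factory D: 0.04
Normalizing constant = 0.345.
P(Factory B | evidence) = 0.076 / 0.345 ≈ 0.2203.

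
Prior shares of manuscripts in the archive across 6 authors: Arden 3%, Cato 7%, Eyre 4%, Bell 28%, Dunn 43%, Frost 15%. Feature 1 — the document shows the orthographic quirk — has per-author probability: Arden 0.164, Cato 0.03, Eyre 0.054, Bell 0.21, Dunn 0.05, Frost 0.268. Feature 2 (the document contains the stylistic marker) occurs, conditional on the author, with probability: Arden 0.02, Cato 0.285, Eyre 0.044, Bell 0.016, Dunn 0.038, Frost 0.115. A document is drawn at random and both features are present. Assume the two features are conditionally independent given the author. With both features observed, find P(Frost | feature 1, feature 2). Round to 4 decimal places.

By Bayes' rule, posterior ∝ prior × likelihood:
  Arden: 0.03 × 0.164 × 0.02 = 0.0000984
  Cato: 0.07 × 0.03 × 0.285 = 0.0005985
  Eyre: 0.04 × 0.054 × 0.044 = 0.00009504
  Bell: 0.28 × 0.21 × 0.016 = 0.0009408
  Dunn: 0.43 × 0.05 × 0.038 = 0.000817
  Frost: 0.15 × 0.268 × 0.115 = 0.004623
Normalizing constant = 0.00717274.
P(Frost | evidence) = 0.004623 / 0.00717274 ≈ 0.6445.

0.6445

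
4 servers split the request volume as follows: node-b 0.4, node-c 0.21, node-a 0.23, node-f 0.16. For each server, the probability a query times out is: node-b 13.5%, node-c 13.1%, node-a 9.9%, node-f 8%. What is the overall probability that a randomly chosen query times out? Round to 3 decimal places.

0.117

Unnormalized posteriors (prior × likelihood):
  node-b: 0.4 × 0.135 = 0.054
  node-c: 0.21 × 0.131 = 0.02751
  node-a: 0.23 × 0.099 = 0.02277
  node-f: 0.16 × 0.08 = 0.0128
P(timeout) = 0.054 + 0.02751 + 0.02277 + 0.0128 = 0.11708 → 0.117.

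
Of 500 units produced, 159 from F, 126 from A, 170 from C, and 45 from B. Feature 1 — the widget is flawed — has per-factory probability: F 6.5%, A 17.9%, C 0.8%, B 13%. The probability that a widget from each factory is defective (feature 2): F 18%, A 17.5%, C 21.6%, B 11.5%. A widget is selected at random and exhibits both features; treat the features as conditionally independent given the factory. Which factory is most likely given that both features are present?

Unnormalized posteriors (prior × likelihood):
  F: 0.318 × 0.065 × 0.18 = 0.0037206
  A: 0.252 × 0.179 × 0.175 = 0.0078939
  C: 0.34 × 0.008 × 0.216 = 0.00058752
  B: 0.09 × 0.13 × 0.115 = 0.0013455
Total = 0.01354752.
Largest term belongs to A, so A is most probable.

A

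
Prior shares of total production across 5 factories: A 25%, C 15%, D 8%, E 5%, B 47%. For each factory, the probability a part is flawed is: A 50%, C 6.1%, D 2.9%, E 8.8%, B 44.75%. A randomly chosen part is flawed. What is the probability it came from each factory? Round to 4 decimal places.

Prior × likelihood for each hypothesis:
  A: 0.25 × 0.5 = 0.125
  C: 0.15 × 0.061 = 0.00915
  D: 0.08 × 0.029 = 0.00232
  E: 0.05 × 0.088 = 0.0044
  B: 0.47 × 0.4475 = 0.210325
Normalizing constant = 0.351195.
P(A | flawed) = 0.125/0.351195 ≈ 0.3559
P(C | flawed) = 0.00915/0.351195 ≈ 0.0261
P(D | flawed) = 0.00232/0.351195 ≈ 0.0066
P(E | flawed) = 0.0044/0.351195 ≈ 0.0125
P(B | flawed) = 0.210325/0.351195 ≈ 0.5989

A 0.3559, C 0.0261, D 0.0066, E 0.0125, B 0.5989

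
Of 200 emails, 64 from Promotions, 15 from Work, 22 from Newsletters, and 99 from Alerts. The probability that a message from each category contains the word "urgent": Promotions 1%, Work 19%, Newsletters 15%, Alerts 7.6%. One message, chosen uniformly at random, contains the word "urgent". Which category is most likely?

Unnormalized posteriors (prior × likelihood):
  Promotions: 0.32 × 0.01 = 0.0032
  Work: 0.075 × 0.19 = 0.01425
  Newsletters: 0.11 × 0.15 = 0.0165
  Alerts: 0.495 × 0.076 = 0.03762
Sum = 0.07157.
Largest term belongs to Alerts, so Alerts is most probable.

Alerts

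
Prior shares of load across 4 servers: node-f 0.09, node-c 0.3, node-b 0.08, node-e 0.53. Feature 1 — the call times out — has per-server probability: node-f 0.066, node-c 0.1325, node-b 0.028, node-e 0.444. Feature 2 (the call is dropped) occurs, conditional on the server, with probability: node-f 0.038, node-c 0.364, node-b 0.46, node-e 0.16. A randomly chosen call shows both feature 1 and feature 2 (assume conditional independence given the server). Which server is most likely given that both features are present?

node-e

Compute prior × likelihood for every hypothesis:
  node-f: 0.09 × 0.066 × 0.038 = 0.00022572
  node-c: 0.3 × 0.1325 × 0.364 = 0.014469
  node-b: 0.08 × 0.028 × 0.46 = 0.0010304
  node-e: 0.53 × 0.444 × 0.16 = 0.0376512
Normalizing constant = 0.05337632.
Largest term belongs to node-e, so node-e is most probable.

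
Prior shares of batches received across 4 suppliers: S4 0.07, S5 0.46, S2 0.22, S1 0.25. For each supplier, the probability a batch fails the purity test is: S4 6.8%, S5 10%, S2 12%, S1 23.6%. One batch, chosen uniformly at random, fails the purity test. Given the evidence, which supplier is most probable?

S1

Prior × likelihood for each hypothesis:
  S4: 0.07 × 0.068 = 0.00476
  S5: 0.46 × 0.1 = 0.046
  S2: 0.22 × 0.12 = 0.0264
  S1: 0.25 × 0.236 = 0.059
Sum = 0.13616.
Largest term belongs to S1, so S1 is most probable.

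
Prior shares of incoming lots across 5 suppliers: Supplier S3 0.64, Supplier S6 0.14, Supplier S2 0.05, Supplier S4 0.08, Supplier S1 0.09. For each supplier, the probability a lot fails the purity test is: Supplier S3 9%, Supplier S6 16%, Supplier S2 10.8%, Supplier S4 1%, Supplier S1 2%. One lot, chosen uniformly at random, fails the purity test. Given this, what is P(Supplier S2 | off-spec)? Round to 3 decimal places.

Compute prior × likelihood for every hypothesis:
  Supplier S3: 0.64 × 0.09 = 0.0576
  Supplier S6: 0.14 × 0.16 = 0.0224
  Supplier S2: 0.05 × 0.108 = 0.0054
  Supplier S4: 0.08 × 0.01 = 0.0008
  Supplier S1: 0.09 × 0.02 = 0.0018
Normalizing constant = 0.088.
P(Supplier S2 | evidence) = 0.0054 / 0.088 ≈ 0.061.

0.061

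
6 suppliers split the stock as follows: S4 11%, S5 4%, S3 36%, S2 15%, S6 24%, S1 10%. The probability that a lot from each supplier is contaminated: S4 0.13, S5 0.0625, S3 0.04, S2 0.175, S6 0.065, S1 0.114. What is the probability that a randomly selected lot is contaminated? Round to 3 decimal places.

0.084

Prior × likelihood for each hypothesis:
  S4: 0.11 × 0.13 = 0.0143
  S5: 0.04 × 0.0625 = 0.0025
  S3: 0.36 × 0.04 = 0.0144
  S2: 0.15 × 0.175 = 0.02625
  S6: 0.24 × 0.065 = 0.0156
  S1: 0.1 × 0.114 = 0.0114
P(contaminated) = 0.0143 + 0.0025 + 0.0144 + 0.02625 + 0.0156 + 0.0114 = 0.08445 → 0.084.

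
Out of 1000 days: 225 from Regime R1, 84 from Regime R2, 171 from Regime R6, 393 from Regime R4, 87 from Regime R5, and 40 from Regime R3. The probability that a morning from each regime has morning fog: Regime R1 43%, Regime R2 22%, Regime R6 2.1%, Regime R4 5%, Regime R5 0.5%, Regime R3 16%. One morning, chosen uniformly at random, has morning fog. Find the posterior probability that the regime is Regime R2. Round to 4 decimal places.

0.1272

Unnormalized posteriors (prior × likelihood):
  Regime R1: 0.225 × 0.43 = 0.09675
  Regime R2: 0.084 × 0.22 = 0.01848
  Regime R6: 0.171 × 0.021 = 0.003591
  Regime R4: 0.393 × 0.05 = 0.01965
  Regime R5: 0.087 × 0.005 = 0.000435
  Regime R3: 0.04 × 0.16 = 0.0064
Normalizing constant = 0.145306.
P(Regime R2 | evidence) = 0.01848 / 0.145306 ≈ 0.1272.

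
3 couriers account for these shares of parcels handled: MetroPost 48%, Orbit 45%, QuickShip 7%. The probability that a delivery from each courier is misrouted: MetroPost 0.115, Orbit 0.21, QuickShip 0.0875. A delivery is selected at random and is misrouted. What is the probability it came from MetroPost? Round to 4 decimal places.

0.3542

Compute prior × likelihood for every hypothesis:
  MetroPost: 0.48 × 0.115 = 0.0552
  Orbit: 0.45 × 0.21 = 0.0945
  QuickShip: 0.07 × 0.0875 = 0.006125
Total = 0.155825.
P(MetroPost | evidence) = 0.0552 / 0.155825 ≈ 0.3542.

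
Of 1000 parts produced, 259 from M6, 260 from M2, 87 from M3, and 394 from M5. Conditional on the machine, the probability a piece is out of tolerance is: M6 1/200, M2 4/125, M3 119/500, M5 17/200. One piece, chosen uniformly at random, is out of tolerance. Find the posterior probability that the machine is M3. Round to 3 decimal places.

Compute prior × likelihood for every hypothesis:
  M6: 0.259 × 0.005 = 0.001295
  M2: 0.26 × 0.032 = 0.00832
  M3: 0.087 × 0.238 = 0.020706
  M5: 0.394 × 0.085 = 0.03349
Sum = 0.063811.
P(M3 | evidence) = 0.020706 / 0.063811 ≈ 0.324.

0.324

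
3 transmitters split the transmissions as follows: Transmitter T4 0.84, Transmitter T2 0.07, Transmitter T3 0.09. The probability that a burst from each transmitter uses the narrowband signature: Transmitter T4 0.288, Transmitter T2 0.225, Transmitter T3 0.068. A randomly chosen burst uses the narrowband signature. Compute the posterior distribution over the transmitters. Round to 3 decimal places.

Compute prior × likelihood for every hypothesis:
  Transmitter T4: 0.84 × 0.288 = 0.24192
  Transmitter T2: 0.07 × 0.225 = 0.01575
  Transmitter T3: 0.09 × 0.068 = 0.00612
Normalizing constant = 0.26379.
P(Transmitter T4 | narrowband) = 0.24192/0.26379 ≈ 0.917
P(Transmitter T2 | narrowband) = 0.01575/0.26379 ≈ 0.060
P(Transmitter T3 | narrowband) = 0.00612/0.26379 ≈ 0.023
(Check: 0.917+0.060+0.023 = 1.000.)

Transmitter T4 0.917, Transmitter T2 0.060, Transmitter T3 0.023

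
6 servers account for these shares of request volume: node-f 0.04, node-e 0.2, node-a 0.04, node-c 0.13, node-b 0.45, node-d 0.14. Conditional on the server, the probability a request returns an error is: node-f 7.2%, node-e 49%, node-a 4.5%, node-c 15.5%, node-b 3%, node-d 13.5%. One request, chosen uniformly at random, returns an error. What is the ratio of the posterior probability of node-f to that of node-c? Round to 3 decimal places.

Unnormalized posteriors (prior × likelihood):
  node-f: 0.04 × 0.072 = 0.00288
  node-e: 0.2 × 0.49 = 0.098
  node-a: 0.04 × 0.045 = 0.0018
  node-c: 0.13 × 0.155 = 0.02015
  node-b: 0.45 × 0.03 = 0.0135
  node-d: 0.14 × 0.135 = 0.0189
Total = 0.15523.
The ratio is 0.00288 / 0.02015 (the normalizer cancels) = 0.143.

0.143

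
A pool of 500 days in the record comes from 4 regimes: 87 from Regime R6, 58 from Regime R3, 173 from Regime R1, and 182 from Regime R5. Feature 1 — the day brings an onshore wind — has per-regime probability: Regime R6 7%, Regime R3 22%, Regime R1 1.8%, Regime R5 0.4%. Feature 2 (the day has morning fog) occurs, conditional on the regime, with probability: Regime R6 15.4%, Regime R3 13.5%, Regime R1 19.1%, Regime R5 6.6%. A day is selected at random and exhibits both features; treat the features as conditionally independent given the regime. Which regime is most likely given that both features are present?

Regime R3

Prior × likelihood for each hypothesis:
  Regime R6: 0.174 × 0.07 × 0.154 = 0.00187572
  Regime R3: 0.116 × 0.22 × 0.135 = 0.0034452
  Regime R1: 0.346 × 0.018 × 0.191 = 0.001189548
  Regime R5: 0.364 × 0.004 × 0.066 = 0.000096096
Sum = 0.006606564.
Largest term belongs to Regime R3, so Regime R3 is most probable.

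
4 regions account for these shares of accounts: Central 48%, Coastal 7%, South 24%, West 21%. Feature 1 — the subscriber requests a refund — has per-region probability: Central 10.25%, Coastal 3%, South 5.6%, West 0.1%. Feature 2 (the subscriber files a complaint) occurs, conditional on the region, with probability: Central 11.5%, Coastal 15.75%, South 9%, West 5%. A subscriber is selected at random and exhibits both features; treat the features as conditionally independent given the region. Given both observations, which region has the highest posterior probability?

By Bayes' rule, posterior ∝ prior × likelihood:
  Central: 0.48 × 0.1025 × 0.115 = 0.005658
  Coastal: 0.07 × 0.03 × 0.1575 = 0.00033075
  South: 0.24 × 0.056 × 0.09 = 0.0012096
  West: 0.21 × 0.001 × 0.05 = 0.0000105
Sum = 0.00720885.
Largest term belongs to Central, so Central is most probable.

Central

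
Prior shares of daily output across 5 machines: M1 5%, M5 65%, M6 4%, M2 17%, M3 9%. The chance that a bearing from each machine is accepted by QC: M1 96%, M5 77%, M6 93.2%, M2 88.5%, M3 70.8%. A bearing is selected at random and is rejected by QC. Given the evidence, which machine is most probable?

M5

Taking complements, P(rejected | each) = M1 0.04, M5 0.23, M6 0.068, M2 0.115, M3 0.292.
By Bayes' rule, posterior ∝ prior × likelihood:
  M1: 0.05 × 0.04 = 0.002
  M5: 0.65 × 0.23 = 0.1495
  M6: 0.04 × 0.068 = 0.00272
  M2: 0.17 × 0.115 = 0.01955
  M3: 0.09 × 0.292 = 0.02628
Total = 0.20005.
Largest term belongs to M5, so M5 is most probable.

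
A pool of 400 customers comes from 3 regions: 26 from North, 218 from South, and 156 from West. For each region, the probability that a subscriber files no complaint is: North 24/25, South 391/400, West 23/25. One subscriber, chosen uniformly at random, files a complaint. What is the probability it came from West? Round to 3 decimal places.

0.677

Taking complements, P(complaint | each) = North 0.04, South 0.0225, West 0.08.
Unnormalized posteriors (prior × likelihood):
  North: 0.065 × 0.04 = 0.0026
  South: 0.545 × 0.0225 = 0.0122625
  West: 0.39 × 0.08 = 0.0312
Total = 0.0460625.
P(West | evidence) = 0.0312 / 0.0460625 ≈ 0.677.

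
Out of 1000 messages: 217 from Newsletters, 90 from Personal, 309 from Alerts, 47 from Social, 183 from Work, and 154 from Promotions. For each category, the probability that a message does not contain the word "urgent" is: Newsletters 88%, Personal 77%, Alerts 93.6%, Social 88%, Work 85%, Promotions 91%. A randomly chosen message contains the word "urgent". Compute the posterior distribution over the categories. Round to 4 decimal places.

Taking complements, P(urgent-flag | each) = Newsletters 0.12, Personal 0.23, Alerts 0.064, Social 0.12, Work 0.15, Promotions 0.09.
Compute prior × likelihood for every hypothesis:
  Newsletters: 0.217 × 0.12 = 0.02604
  Personal: 0.09 × 0.23 = 0.0207
  Alerts: 0.309 × 0.064 = 0.019776
  Social: 0.047 × 0.12 = 0.00564
  Work: 0.183 × 0.15 = 0.02745
  Promotions: 0.154 × 0.09 = 0.01386
Sum = 0.113466.
P(Newsletters | urgent-flag) = 0.02604/0.113466 ≈ 0.2295
P(Personal | urgent-flag) = 0.0207/0.113466 ≈ 0.1824
P(Alerts | urgent-flag) = 0.019776/0.113466 ≈ 0.1743
P(Social | urgent-flag) = 0.00564/0.113466 ≈ 0.0497
P(Work | urgent-flag) = 0.02745/0.113466 ≈ 0.2419
P(Promotions | urgent-flag) = 0.01386/0.113466 ≈ 0.1222

Newsletters 0.2295, Personal 0.1824, Alerts 0.1743, Social 0.0497, Work 0.2419, Promotions 0.1222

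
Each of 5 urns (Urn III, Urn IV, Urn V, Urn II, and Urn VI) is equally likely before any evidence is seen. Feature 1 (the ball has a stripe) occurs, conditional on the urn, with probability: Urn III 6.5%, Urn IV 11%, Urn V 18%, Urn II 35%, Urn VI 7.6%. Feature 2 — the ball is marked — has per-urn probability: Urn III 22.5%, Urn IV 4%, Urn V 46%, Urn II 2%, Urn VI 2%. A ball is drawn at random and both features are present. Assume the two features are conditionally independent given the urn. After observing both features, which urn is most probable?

Urn V

With a uniform prior (1/5 each), posterior ∝ likelihood:
  Urn III: 0.065 × 0.225 = 0.014625
  Urn IV: 0.11 × 0.04 = 0.0044
  Urn V: 0.18 × 0.46 = 0.0828
  Urn II: 0.35 × 0.02 = 0.007
  Urn VI: 0.076 × 0.02 = 0.00152
Total = 0.110345.
Largest term belongs to Urn V, so Urn V is most probable.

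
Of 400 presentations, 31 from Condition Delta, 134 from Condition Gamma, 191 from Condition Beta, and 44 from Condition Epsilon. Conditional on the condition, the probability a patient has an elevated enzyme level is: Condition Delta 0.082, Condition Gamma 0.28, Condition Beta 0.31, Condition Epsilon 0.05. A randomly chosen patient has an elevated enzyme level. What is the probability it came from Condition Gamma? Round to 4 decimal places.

Compute prior × likelihood for every hypothesis:
  Condition Delta: 0.0775 × 0.082 = 0.006355
  Condition Gamma: 0.335 × 0.28 = 0.0938
  Condition Beta: 0.4775 × 0.31 = 0.148025
  Condition Epsilon: 0.11 × 0.05 = 0.0055
Sum = 0.25368.
P(Condition Gamma | evidence) = 0.0938 / 0.25368 ≈ 0.3698.

0.3698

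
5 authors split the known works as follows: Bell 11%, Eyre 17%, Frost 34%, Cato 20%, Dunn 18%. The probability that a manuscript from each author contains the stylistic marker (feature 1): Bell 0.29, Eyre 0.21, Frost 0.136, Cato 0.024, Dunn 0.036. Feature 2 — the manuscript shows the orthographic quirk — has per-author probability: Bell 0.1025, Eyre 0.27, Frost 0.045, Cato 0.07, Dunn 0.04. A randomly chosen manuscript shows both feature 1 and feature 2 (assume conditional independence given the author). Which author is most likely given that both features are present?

Eyre

Prior × likelihood for each hypothesis:
  Bell: 0.11 × 0.29 × 0.1025 = 0.00326975
  Eyre: 0.17 × 0.21 × 0.27 = 0.009639
  Frost: 0.34 × 0.136 × 0.045 = 0.0020808
  Cato: 0.2 × 0.024 × 0.07 = 0.000336
  Dunn: 0.18 × 0.036 × 0.04 = 0.0002592
Total = 0.01558475.
Largest term belongs to Eyre, so Eyre is most probable.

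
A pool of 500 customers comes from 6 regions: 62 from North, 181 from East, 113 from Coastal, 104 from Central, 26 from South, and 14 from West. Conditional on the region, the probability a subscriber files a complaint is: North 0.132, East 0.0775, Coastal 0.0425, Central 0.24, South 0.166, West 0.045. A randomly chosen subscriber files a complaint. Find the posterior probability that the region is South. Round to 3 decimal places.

0.076

Unnormalized posteriors (prior × likelihood):
  North: 0.124 × 0.132 = 0.016368
  East: 0.362 × 0.0775 = 0.028055
  Coastal: 0.226 × 0.0425 = 0.009605
  Central: 0.208 × 0.24 = 0.04992
  South: 0.052 × 0.166 = 0.008632
  West: 0.028 × 0.045 = 0.00126
Normalizing constant = 0.11384.
P(South | evidence) = 0.008632 / 0.11384 ≈ 0.076.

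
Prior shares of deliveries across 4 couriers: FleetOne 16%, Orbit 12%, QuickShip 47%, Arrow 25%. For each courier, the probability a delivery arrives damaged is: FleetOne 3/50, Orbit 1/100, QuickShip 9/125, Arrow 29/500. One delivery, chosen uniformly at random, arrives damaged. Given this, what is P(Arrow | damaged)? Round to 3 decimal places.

Compute prior × likelihood for every hypothesis:
  FleetOne: 0.16 × 0.06 = 0.0096
  Orbit: 0.12 × 0.01 = 0.0012
  QuickShip: 0.47 × 0.072 = 0.03384
  Arrow: 0.25 × 0.058 = 0.0145
Sum = 0.05914.
P(Arrow | evidence) = 0.0145 / 0.05914 ≈ 0.245.

0.245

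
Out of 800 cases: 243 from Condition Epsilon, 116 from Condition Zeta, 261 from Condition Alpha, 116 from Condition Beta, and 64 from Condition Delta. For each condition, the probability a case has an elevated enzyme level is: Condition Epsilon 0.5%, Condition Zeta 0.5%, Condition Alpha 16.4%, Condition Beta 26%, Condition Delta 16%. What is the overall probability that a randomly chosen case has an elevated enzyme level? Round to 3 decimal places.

Prior × likelihood for each hypothesis:
  Condition Epsilon: 0.30375 × 0.005 = 0.00151875
  Condition Zeta: 0.145 × 0.005 = 0.000725
  Condition Alpha: 0.32625 × 0.164 = 0.053505
  Condition Beta: 0.145 × 0.26 = 0.0377
  Condition Delta: 0.08 × 0.16 = 0.0128
P(elevated) = 0.00151875 + 0.000725 + 0.053505 + 0.0377 + 0.0128 = 0.10624875 → 0.106.

0.106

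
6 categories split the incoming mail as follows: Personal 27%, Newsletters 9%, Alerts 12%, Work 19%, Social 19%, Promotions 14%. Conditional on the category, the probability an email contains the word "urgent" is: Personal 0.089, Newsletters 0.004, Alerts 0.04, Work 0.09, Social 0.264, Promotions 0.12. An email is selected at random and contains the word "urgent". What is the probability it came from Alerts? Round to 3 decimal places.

0.042

Unnormalized posteriors (prior × likelihood):
  Personal: 0.27 × 0.089 = 0.02403
  Newsletters: 0.09 × 0.004 = 0.00036
  Alerts: 0.12 × 0.04 = 0.0048
  Work: 0.19 × 0.09 = 0.0171
  Social: 0.19 × 0.264 = 0.05016
  Promotions: 0.14 × 0.12 = 0.0168
Total = 0.11325.
P(Alerts | evidence) = 0.0048 / 0.11325 ≈ 0.042.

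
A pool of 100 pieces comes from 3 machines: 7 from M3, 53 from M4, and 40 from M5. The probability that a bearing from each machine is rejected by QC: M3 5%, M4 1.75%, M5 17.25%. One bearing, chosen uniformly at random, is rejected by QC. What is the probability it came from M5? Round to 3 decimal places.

0.844

Compute prior × likelihood for every hypothesis:
  M3: 0.07 × 0.05 = 0.0035
  M4: 0.53 × 0.0175 = 0.009275
  M5: 0.4 × 0.1725 = 0.069
Total = 0.081775.
P(M5 | evidence) = 0.069 / 0.081775 ≈ 0.844.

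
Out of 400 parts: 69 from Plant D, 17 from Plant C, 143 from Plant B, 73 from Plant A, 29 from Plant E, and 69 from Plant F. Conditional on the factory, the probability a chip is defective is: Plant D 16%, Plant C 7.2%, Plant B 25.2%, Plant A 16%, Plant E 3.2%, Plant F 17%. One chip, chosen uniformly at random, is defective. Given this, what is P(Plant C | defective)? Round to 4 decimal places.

Unnormalized posteriors (prior × likelihood):
  Plant D: 0.1725 × 0.16 = 0.0276
  Plant C: 0.0425 × 0.072 = 0.00306
  Plant B: 0.3575 × 0.252 = 0.09009
  Plant A: 0.1825 × 0.16 = 0.0292
  Plant E: 0.0725 × 0.032 = 0.00232
  Plant F: 0.1725 × 0.17 = 0.029325
Normalizing constant = 0.181595.
P(Plant C | evidence) = 0.00306 / 0.181595 ≈ 0.0169.

0.0169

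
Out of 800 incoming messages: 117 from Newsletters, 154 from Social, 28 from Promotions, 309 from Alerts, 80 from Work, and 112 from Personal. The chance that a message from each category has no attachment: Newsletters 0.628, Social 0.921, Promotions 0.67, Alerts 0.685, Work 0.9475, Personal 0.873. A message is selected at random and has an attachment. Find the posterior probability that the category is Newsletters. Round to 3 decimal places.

0.241

Taking complements, P(attachment | each) = Newsletters 0.372, Social 0.079, Promotions 0.33, Alerts 0.315, Work 0.0525, Personal 0.127.
By Bayes' rule, posterior ∝ prior × likelihood:
  Newsletters: 0.14625 × 0.372 = 0.054405
  Social: 0.1925 × 0.079 = 0.0152075
  Promotions: 0.035 × 0.33 = 0.01155
  Alerts: 0.38625 × 0.315 = 0.12166875
  Work: 0.1 × 0.0525 = 0.00525
  Personal: 0.14 × 0.127 = 0.01778
Total = 0.22586125.
P(Newsletters | evidence) = 0.054405 / 0.22586125 ≈ 0.241.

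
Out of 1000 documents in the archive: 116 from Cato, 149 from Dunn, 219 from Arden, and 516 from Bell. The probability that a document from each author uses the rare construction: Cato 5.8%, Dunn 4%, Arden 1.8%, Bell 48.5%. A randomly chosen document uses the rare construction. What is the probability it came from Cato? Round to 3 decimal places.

0.025

By Bayes' rule, posterior ∝ prior × likelihood:
  Cato: 0.116 × 0.058 = 0.006728
  Dunn: 0.149 × 0.04 = 0.00596
  Arden: 0.219 × 0.018 = 0.003942
  Bell: 0.516 × 0.485 = 0.25026
Total = 0.26689.
P(Cato | evidence) = 0.006728 / 0.26689 ≈ 0.025.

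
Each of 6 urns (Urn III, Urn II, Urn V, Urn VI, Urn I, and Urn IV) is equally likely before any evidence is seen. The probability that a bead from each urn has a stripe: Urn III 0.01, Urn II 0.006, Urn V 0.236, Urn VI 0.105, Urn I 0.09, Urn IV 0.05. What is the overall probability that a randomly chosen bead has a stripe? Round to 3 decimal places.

Since the prior is uniform, the posterior is proportional to the likelihood:
  Urn III: 0.01
  Urn II: 0.006
  Urn V: 0.236
  Urn VI: 0.105
  Urn I: 0.09
  Urn IV: 0.05
P(striped) = (1/6) × (0.01 + 0.006 + 0.236 + 0.105 + 0.09 + 0.05) = 0.497/6 ≈ 0.083.

0.083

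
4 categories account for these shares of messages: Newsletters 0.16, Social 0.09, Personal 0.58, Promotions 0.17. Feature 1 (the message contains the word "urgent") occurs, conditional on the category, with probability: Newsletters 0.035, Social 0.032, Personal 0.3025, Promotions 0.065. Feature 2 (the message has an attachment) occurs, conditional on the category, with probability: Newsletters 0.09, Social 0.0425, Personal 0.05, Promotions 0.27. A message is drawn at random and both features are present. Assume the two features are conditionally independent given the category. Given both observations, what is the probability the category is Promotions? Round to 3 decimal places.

0.241

Unnormalized posteriors (prior × likelihood):
  Newsletters: 0.16 × 0.035 × 0.09 = 0.000504
  Social: 0.09 × 0.032 × 0.0425 = 0.0001224
  Personal: 0.58 × 0.3025 × 0.05 = 0.0087725
  Promotions: 0.17 × 0.065 × 0.27 = 0.0029835
Sum = 0.0123824.
P(Promotions | evidence) = 0.0029835 / 0.0123824 ≈ 0.241.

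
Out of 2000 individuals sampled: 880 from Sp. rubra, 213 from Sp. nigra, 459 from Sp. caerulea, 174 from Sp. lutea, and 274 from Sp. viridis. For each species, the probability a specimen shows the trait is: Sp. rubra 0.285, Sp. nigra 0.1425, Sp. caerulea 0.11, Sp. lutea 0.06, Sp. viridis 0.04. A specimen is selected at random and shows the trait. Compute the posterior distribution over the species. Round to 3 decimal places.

Unnormalized posteriors (prior × likelihood):
  Sp. rubra: 0.44 × 0.285 = 0.1254
  Sp. nigra: 0.1065 × 0.1425 = 0.01517625
  Sp. caerulea: 0.2295 × 0.11 = 0.025245
  Sp. lutea: 0.087 × 0.06 = 0.00522
  Sp. viridis: 0.137 × 0.04 = 0.00548
Sum = 0.17652125.
P(Sp. rubra | trait) = 0.1254/0.17652125 ≈ 0.710
P(Sp. nigra | trait) = 0.01517625/0.17652125 ≈ 0.086
P(Sp. caerulea | trait) = 0.025245/0.17652125 ≈ 0.143
P(Sp. lutea | trait) = 0.00522/0.17652125 ≈ 0.030
P(Sp. viridis | trait) = 0.00548/0.17652125 ≈ 0.031
(Check: 0.710+0.086+0.143+0.030+0.031 = 1.000.)

Sp. rubra 0.710, Sp. nigra 0.086, Sp. caerulea 0.143, Sp. lutea 0.030, Sp. viridis 0.031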